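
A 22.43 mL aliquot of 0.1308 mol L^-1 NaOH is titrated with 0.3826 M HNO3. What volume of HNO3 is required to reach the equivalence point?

7.67 mL

n(NaOH) = 0.1308 mol/L x 0.02243 L = 0.002934 mol.
At equivalence n(HNO3) = n(NaOH) = 0.002934 mol.
V(HNO3) = 0.002934 / 0.3826 = 0.007668 L = 7.67 mL.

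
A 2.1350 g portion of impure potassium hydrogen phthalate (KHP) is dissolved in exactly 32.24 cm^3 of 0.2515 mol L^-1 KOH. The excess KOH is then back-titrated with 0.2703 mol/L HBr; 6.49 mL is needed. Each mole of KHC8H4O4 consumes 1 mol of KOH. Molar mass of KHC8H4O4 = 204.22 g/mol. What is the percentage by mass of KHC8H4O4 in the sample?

60.8%

Total n(KOH) added = 0.2515 x 0.03224 = 0.008108 mol.
n(HBr) used = 0.2703 x 0.006490 = 0.001754 mol, which equals the excess n(KOH).
So n(KOH) consumed by the sample = 0.008108 - 0.001754 = 0.006354 mol.
n(KHC8H4O4) = 0.006354 / 1 = 0.006354 mol.
mass KHC8H4O4 = 0.006354 x 204.22 = 1.298 g, so %KHC8H4O4 = 1.298/2.1350 x 100 = 60.8%.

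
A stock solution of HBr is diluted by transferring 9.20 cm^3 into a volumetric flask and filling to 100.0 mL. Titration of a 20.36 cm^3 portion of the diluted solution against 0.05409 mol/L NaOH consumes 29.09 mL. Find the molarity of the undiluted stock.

0.840 M

n(NaOH) = 0.05409 x 0.02909 = 0.001573 mol.
n(HBr) in the aliquot = 0.001573 mol.
[diluted HBr] = 0.001573 / 0.02036 = 0.07728 M.
Dilution factor = 100.0/9.200 = 10.87, so [stock] = 0.07728 x 10.87 = 0.840 M.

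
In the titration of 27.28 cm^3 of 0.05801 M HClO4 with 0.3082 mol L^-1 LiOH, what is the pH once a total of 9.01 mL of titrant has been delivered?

n(acid) = 0.05801 x 0.02728 = 0.001583 mol; n(LiOH) added = 0.3082 x 0.009010 = 0.002777 mol.
Base is in excess by 0.002777 - 0.001583 = 0.001194 mol in a total volume of 0.03629 L.
[OH^-] = 0.001194/0.03629 = 0.03291 M, so pOH = 1.48 and pH = 14.00 - 1.48 = 12.52.

12.52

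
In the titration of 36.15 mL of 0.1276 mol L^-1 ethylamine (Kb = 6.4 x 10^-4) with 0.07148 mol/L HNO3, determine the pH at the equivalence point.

6.07

n(C2H5NH2) = 0.1276 x 0.03615 = 0.004613 mol; V(HNO3) at equivalence = 0.004613/0.07148 = 0.06453 L.
At equivalence the base is fully converted to C2H5NH3+; total volume = 0.1007 L, so [C2H5NH3+] = 0.004613/0.1007 = 0.04581 M.
Ka(C2H5NH3+) = Kw/Kb = 1.0e-14 / 6.4 x 10^-4 = 1.56e-11.
[H^+] = sqrt(Ka x [C2H5NH3+]) = sqrt(1.56e-11 x 0.04581) = 8.46e-7 M.
pH = -log(8.46e-7) = 6.07.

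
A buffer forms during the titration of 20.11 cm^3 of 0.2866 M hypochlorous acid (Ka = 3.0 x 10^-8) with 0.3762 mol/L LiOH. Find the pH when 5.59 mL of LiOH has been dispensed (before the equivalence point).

Initial n(HClO) = 0.2866 x 0.02011 = 0.005764 mol.
n(LiOH) added = 0.3762 x 0.005590 = 0.002103 mol, converting that many moles of HClO to ClO-.
Remaining n(HClO) = 0.003661 mol; n(ClO-) = 0.002103 mol.
By Henderson-Hasselbalch, pH = pKa + log([A^-]/[HA]) = 7.52 + log(0.002103/0.003661) = 7.52 + (-0.24) = 7.28.

7.28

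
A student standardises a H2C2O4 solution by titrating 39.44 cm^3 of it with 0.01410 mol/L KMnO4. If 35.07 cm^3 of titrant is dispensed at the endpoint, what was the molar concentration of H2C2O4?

n(KMnO4) = 0.01410 x 0.03507 = 0.0004945 mol.
From the balanced equation, 2 mol KMnO4 reacts with 5 mol H2C2O4, so n(H2C2O4) = 0.0004945 x 5/2 = 0.001236 mol.
[H2C2O4] = 0.001236 / 0.03944 L = 0.0313 M.

0.0313 M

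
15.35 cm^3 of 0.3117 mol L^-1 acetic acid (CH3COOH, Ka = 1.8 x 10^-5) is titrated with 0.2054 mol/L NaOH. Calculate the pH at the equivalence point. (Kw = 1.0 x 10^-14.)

8.92

n(CH3COOH) = 0.3117 x 0.01535 = 0.004785 mol; V(NaOH) at equivalence = 0.004785/0.2054 = 0.02329 L.
At equivalence all the acid is converted to CH3COO-; total volume = 0.01535 + 0.02329 = 0.03864 L, so [CH3COO-] = 0.004785/0.03864 = 0.1238 M.
Kb = Kw/Ka = 1.0e-14 / 1.8 x 10^-5 = 5.56e-10.
[OH^-] = sqrt(Kb x [CH3COO-]) = sqrt(5.56e-10 x 0.1238) = 8.29e-6 M.
pOH = 5.08, so pH = 14.00 - 5.08 = 8.92.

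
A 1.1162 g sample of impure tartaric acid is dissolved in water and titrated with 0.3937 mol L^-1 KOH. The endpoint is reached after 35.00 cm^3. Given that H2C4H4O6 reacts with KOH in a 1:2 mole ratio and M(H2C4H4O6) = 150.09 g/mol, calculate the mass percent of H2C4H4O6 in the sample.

92.6%

n(KOH) = 0.3937 x 0.03500 = 0.01378 mol.
n(H2C4H4O6) = 0.01378 / 2 = 0.006890 mol.
mass of H2C4H4O6 = 0.006890 x 150.09 = 1.034 g.
% purity = 1.034 / 1.1162 x 100 = 92.6%.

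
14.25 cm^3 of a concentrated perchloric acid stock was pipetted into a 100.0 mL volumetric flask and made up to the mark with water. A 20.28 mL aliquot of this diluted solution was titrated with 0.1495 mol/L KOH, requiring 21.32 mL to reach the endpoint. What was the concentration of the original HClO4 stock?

1.10 M

n(KOH) = 0.1495 x 0.02132 = 0.003187 mol.
n(HClO4) in the aliquot = 0.003187 mol.
[diluted HClO4] = 0.003187 / 0.02028 = 0.1572 M.
Dilution factor = 100.0/14.25 = 7.018, so [stock] = 0.1572 x 7.018 = 1.10 M.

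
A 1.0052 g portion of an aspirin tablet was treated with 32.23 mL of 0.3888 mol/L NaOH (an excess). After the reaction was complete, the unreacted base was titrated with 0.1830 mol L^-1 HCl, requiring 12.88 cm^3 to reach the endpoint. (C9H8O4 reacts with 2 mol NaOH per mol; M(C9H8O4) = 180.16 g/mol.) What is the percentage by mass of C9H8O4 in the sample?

91.2%

Total n(NaOH) added = 0.3888 x 0.03223 = 0.01253 mol.
n(HCl) used = 0.1830 x 0.01288 = 0.002357 mol, which equals the excess n(NaOH).
So n(NaOH) consumed by the sample = 0.01253 - 0.002357 = 0.01017 mol.
n(C9H8O4) = 0.01017 / 2 = 0.005087 mol.
mass C9H8O4 = 0.005087 x 180.16 = 0.9165 g, so %C9H8O4 = 0.9165/1.0052 x 100 = 91.2%.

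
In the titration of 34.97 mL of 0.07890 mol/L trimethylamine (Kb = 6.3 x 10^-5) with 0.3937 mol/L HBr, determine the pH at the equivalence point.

n((CH3)3N) = 0.07890 x 0.03497 = 0.002759 mol; V(HBr) at equivalence = 0.002759/0.3937 = 0.007008 L.
At equivalence the base is fully converted to (CH3)3NH+; total volume = 0.04198 L, so [(CH3)3NH+] = 0.002759/0.04198 = 0.06573 M.
Ka((CH3)3NH+) = Kw/Kb = 1.0e-14 / 6.3 x 10^-5 = 1.59e-10.
[H^+] = sqrt(Ka x [(CH3)3NH+]) = sqrt(1.59e-10 x 0.06573) = 3.23e-6 M.
pH = -log(3.23e-6) = 5.49.

5.49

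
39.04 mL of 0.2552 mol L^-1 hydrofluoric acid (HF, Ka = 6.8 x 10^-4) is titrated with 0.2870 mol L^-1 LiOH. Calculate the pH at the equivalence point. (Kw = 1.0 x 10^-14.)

8.15

n(HF) = 0.2552 x 0.03904 = 0.009963 mol; V(LiOH) at equivalence = 0.009963/0.2870 = 0.03471 L.
At equivalence all the acid is converted to F-; total volume = 0.03904 + 0.03471 = 0.07375 L, so [F-] = 0.009963/0.07375 = 0.1351 M.
Kb = Kw/Ka = 1.0e-14 / 6.8 x 10^-4 = 1.47e-11.
[OH^-] = sqrt(Kb x [F-]) = sqrt(1.47e-11 x 0.1351) = 1.41e-6 M.
pOH = 5.85, so pH = 14.00 - 5.85 = 8.15.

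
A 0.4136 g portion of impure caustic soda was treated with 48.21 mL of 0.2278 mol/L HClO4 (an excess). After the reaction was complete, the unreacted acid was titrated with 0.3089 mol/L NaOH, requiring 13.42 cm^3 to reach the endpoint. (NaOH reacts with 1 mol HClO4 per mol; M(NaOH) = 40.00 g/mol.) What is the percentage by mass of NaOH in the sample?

Total n(HClO4) added = 0.2278 x 0.04821 = 0.01098 mol.
n(NaOH) used = 0.3089 x 0.01342 = 0.004145 mol, which equals the excess n(HClO4).
So n(HClO4) consumed by the sample = 0.01098 - 0.004145 = 0.006837 mol.
n(NaOH) = 0.006837 / 1 = 0.006837 mol.
mass NaOH = 0.006837 x 40.00 = 0.2735 g, so %NaOH = 0.2735/0.4136 x 100 = 66.1%.

66.1%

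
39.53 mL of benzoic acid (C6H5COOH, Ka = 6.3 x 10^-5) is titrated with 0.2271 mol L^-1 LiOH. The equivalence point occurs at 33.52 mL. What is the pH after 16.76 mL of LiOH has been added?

4.20

16.76 mL is exactly half the equivalence volume (33.52/2), i.e. the half-equivalence point.
There, n(HA) = n(A^-), so pH = pKa = -log(6.3 x 10^-5) = 4.20.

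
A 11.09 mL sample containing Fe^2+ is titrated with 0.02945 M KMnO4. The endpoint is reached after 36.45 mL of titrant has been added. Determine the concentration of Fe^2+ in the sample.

n(KMnO4) = 0.02945 x 0.03645 = 0.001073 mol.
From the balanced equation, 1 mol KMnO4 reacts with 5 mol Fe^2+, so n(Fe^2+) = 0.001073 x 5/1 = 0.005367 mol.
[Fe^2+] = 0.005367 / 0.01109 L = 0.484 M.

0.484 M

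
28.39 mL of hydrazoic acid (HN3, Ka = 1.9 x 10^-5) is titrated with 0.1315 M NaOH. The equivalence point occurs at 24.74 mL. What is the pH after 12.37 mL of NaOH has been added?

12.37 mL is exactly half the equivalence volume (24.74/2), i.e. the half-equivalence point.
There, n(HA) = n(A^-), so pH = pKa = -log(1.9 x 10^-5) = 4.72.

4.72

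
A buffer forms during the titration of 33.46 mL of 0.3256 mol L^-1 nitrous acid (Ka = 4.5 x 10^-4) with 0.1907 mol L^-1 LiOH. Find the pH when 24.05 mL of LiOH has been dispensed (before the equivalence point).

3.21

Initial n(HNO2) = 0.3256 x 0.03346 = 0.01089 mol.
n(LiOH) added = 0.1907 x 0.02405 = 0.004586 mol, converting that many moles of HNO2 to NO2-.
Remaining n(HNO2) = 0.006308 mol; n(NO2-) = 0.004586 mol.
By Henderson-Hasselbalch, pH = pKa + log([A^-]/[HA]) = 3.35 + log(0.004586/0.006308) = 3.35 + (-0.14) = 3.21.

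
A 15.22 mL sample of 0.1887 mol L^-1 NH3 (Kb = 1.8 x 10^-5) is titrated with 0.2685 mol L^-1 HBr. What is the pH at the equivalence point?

5.11

n(NH3) = 0.1887 x 0.01522 = 0.002872 mol; V(HBr) at equivalence = 0.002872/0.2685 = 0.01070 L.
At equivalence the base is fully converted to NH4+; total volume = 0.02592 L, so [NH4+] = 0.002872/0.02592 = 0.1108 M.
Ka(NH4+) = Kw/Kb = 1.0e-14 / 1.8 x 10^-5 = 5.56e-10.
[H^+] = sqrt(Ka x [NH4+]) = sqrt(5.56e-10 x 0.1108) = 7.85e-6 M.
pH = -log(7.85e-6) = 5.11.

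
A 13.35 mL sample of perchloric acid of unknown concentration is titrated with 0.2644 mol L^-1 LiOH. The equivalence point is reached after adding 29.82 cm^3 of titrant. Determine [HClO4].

0.591 M

n(LiOH) delivered = 0.2644 x 0.02982 = 0.007884 mol.
For a 1:1 reaction, n(HClO4) = 0.007884 mol.
[HClO4] = 0.007884 mol / 0.01335 L = 0.591 M.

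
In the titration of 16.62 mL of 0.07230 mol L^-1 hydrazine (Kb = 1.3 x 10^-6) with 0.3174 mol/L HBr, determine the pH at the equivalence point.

n(N2H4) = 0.07230 x 0.01662 = 0.001202 mol; V(HBr) at equivalence = 0.001202/0.3174 = 0.003786 L.
At equivalence the base is fully converted to N2H5+; total volume = 0.02041 L, so [N2H5+] = 0.001202/0.02041 = 0.05889 M.
Ka(N2H5+) = Kw/Kb = 1.0e-14 / 1.3 x 10^-6 = 7.69e-9.
[H^+] = sqrt(Ka x [N2H5+]) = sqrt(7.69e-9 x 0.05889) = 2.13e-5 M.
pH = -log(2.13e-5) = 4.67.

4.67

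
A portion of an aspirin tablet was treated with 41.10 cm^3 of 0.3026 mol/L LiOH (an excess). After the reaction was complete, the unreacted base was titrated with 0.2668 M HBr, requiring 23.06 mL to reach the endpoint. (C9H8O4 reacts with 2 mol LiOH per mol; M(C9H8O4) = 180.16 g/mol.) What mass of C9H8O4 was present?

0.566 g

Total n(LiOH) added = 0.3026 x 0.04110 = 0.01244 mol.
n(HBr) used = 0.2668 x 0.02306 = 0.006152 mol, which equals the excess n(LiOH).
So n(LiOH) consumed by the sample = 0.01244 - 0.006152 = 0.006284 mol.
n(C9H8O4) = 0.006284 / 2 = 0.003142 mol.
mass = 0.003142 mol x 180.16 g/mol = 0.566 g.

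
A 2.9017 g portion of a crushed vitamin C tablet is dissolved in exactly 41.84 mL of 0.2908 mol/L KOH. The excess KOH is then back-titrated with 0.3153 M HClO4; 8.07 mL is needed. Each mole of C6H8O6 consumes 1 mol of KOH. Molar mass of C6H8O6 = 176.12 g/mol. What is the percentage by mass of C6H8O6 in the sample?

58.4%

Total n(KOH) added = 0.2908 x 0.04184 = 0.01217 mol.
n(HClO4) used = 0.3153 x 0.008070 = 0.002544 mol, which equals the excess n(KOH).
So n(KOH) consumed by the sample = 0.01217 - 0.002544 = 0.009623 mol.
n(C6H8O6) = 0.009623 / 1 = 0.009623 mol.
mass C6H8O6 = 0.009623 x 176.12 = 1.695 g, so %C6H8O6 = 1.695/2.9017 x 100 = 58.4%.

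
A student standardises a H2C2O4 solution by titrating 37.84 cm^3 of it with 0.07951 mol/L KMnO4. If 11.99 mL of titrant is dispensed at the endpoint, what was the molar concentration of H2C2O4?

0.0630 M

n(KMnO4) = 0.07951 x 0.01199 = 0.0009533 mol.
From the balanced equation, 2 mol KMnO4 reacts with 5 mol H2C2O4, so n(H2C2O4) = 0.0009533 x 5/2 = 0.002383 mol.
[H2C2O4] = 0.002383 / 0.03784 L = 0.0630 M.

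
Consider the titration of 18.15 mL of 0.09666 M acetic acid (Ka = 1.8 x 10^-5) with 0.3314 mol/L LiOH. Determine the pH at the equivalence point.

n(CH3COOH) = 0.09666 x 0.01815 = 0.001754 mol; V(LiOH) at equivalence = 0.001754/0.3314 = 0.005294 L.
At equivalence all the acid is converted to CH3COO-; total volume = 0.01815 + 0.005294 = 0.02344 L, so [CH3COO-] = 0.001754/0.02344 = 0.07483 M.
Kb = Kw/Ka = 1.0e-14 / 1.8 x 10^-5 = 5.56e-10.
[OH^-] = sqrt(Kb x [CH3COO-]) = sqrt(5.56e-10 x 0.07483) = 6.45e-6 M.
pOH = 5.19, so pH = 14.00 - 5.19 = 8.81.

8.81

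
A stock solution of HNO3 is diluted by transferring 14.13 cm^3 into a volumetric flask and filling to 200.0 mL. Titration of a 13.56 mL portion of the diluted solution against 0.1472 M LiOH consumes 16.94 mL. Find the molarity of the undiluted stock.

2.60 M

n(LiOH) = 0.1472 x 0.01694 = 0.002494 mol.
n(HNO3) in the aliquot = 0.002494 mol.
[diluted HNO3] = 0.002494 / 0.01356 = 0.1839 M.
Dilution factor = 200.0/14.13 = 14.15, so [stock] = 0.1839 x 14.15 = 2.60 M.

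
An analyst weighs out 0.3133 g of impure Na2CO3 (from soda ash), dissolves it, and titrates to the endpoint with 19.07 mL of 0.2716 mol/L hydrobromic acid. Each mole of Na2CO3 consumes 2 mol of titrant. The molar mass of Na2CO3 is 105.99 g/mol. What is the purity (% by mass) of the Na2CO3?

87.6%

n(HBr) = 0.2716 x 0.01907 = 0.005179 mol.
n(Na2CO3) = 0.005179 / 2 = 0.002590 mol.
mass of Na2CO3 = 0.002590 x 105.99 = 0.2745 g.
% purity = 0.2745 / 0.3133 x 100 = 87.6%.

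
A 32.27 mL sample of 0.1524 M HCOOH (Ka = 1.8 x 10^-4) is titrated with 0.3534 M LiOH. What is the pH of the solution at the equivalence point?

8.39

n(HCOOH) = 0.1524 x 0.03227 = 0.004918 mol; V(LiOH) at equivalence = 0.004918/0.3534 = 0.01392 L.
At equivalence all the acid is converted to HCOO-; total volume = 0.03227 + 0.01392 = 0.04619 L, so [HCOO-] = 0.004918/0.04619 = 0.1065 M.
Kb = Kw/Ka = 1.0e-14 / 1.8 x 10^-4 = 5.56e-11.
[OH^-] = sqrt(Kb x [HCOO-]) = sqrt(5.56e-11 x 0.1065) = 2.43e-6 M.
pOH = 5.61, so pH = 14.00 - 5.61 = 8.39.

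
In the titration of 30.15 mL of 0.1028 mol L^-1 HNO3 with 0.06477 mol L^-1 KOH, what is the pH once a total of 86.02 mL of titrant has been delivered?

n(acid) = 0.1028 x 0.03015 = 0.003099 mol; n(KOH) added = 0.06477 x 0.08602 = 0.005572 mol.
Base is in excess by 0.005572 - 0.003099 = 0.002472 mol in a total volume of 0.1162 L.
[OH^-] = 0.002472/0.1162 = 0.02128 M, so pOH = 1.67 and pH = 14.00 - 1.67 = 12.33.

12.33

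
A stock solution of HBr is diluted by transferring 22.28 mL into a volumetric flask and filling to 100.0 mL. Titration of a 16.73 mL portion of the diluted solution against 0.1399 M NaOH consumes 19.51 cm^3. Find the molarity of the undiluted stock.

n(NaOH) = 0.1399 x 0.01951 = 0.002729 mol.
n(HBr) in the aliquot = 0.002729 mol.
[diluted HBr] = 0.002729 / 0.01673 = 0.1631 M.
Dilution factor = 100.0/22.28 = 4.488, so [stock] = 0.1631 x 4.488 = 0.732 M.

0.732 M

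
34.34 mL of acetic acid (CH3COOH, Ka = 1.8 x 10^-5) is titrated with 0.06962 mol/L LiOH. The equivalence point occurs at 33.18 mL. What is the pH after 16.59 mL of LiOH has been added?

16.59 mL is exactly half the equivalence volume (33.18/2), i.e. the half-equivalence point.
There, n(HA) = n(A^-), so pH = pKa = -log(1.8 x 10^-5) = 4.74.

4.74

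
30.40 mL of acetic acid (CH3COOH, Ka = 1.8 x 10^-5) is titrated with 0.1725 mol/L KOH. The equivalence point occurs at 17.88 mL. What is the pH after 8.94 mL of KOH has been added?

8.94 mL is exactly half the equivalence volume (17.88/2), i.e. the half-equivalence point.
There, n(HA) = n(A^-), so pH = pKa = -log(1.8 x 10^-5) = 4.74.

4.74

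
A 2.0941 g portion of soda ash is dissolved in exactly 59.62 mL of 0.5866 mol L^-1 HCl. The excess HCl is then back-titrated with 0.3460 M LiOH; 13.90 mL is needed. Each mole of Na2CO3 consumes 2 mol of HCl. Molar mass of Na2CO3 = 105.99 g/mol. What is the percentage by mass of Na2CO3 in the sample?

76.3%

Total n(HCl) added = 0.5866 x 0.05962 = 0.03497 mol.
n(LiOH) used = 0.3460 x 0.01390 = 0.004809 mol, which equals the excess n(HCl).
So n(HCl) consumed by the sample = 0.03497 - 0.004809 = 0.03016 mol.
n(Na2CO3) = 0.03016 / 2 = 0.01508 mol.
mass Na2CO3 = 0.01508 x 105.99 = 1.599 g, so %Na2CO3 = 1.599/2.0941 x 100 = 76.3%.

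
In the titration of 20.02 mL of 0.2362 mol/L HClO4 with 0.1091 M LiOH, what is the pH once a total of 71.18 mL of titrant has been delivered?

12.52

n(acid) = 0.2362 x 0.02002 = 0.004729 mol; n(LiOH) added = 0.1091 x 0.07118 = 0.007766 mol.
Base is in excess by 0.007766 - 0.004729 = 0.003037 mol in a total volume of 0.09120 L.
[OH^-] = 0.003037/0.09120 = 0.03330 M, so pOH = 1.48 and pH = 14.00 - 1.48 = 12.52.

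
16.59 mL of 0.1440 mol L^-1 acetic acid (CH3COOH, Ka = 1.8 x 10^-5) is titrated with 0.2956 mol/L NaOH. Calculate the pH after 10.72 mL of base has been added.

n(acid) = 0.1440 x 0.01659 = 0.002389 mol; n(NaOH) added = 0.2956 x 0.01072 = 0.003169 mol.
Base is in excess by 0.003169 - 0.002389 = 0.0007799 mol in a total volume of 0.02731 L.
[OH^-] = 0.0007799/0.02731 = 0.02856 M, so pOH = 1.54 and pH = 14.00 - 1.54 = 12.46.

12.46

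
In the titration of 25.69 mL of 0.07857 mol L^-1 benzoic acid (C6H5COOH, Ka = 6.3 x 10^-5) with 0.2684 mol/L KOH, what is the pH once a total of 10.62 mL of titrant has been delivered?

n(acid) = 0.07857 x 0.02569 = 0.002018 mol; n(KOH) added = 0.2684 x 0.01062 = 0.002850 mol.
Base is in excess by 0.002850 - 0.002018 = 0.0008319 mol in a total volume of 0.03631 L.
[OH^-] = 0.0008319/0.03631 = 0.02291 M, so pOH = 1.64 and pH = 14.00 - 1.64 = 12.36.

12.36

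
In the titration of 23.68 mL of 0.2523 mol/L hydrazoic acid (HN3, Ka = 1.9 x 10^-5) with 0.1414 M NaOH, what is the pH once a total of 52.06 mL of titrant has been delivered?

n(acid) = 0.2523 x 0.02368 = 0.005974 mol; n(NaOH) added = 0.1414 x 0.05206 = 0.007361 mol.
Base is in excess by 0.007361 - 0.005974 = 0.001387 mol in a total volume of 0.07574 L.
[OH^-] = 0.001387/0.07574 = 0.01831 M, so pOH = 1.74 and pH = 14.00 - 1.74 = 12.26.

12.26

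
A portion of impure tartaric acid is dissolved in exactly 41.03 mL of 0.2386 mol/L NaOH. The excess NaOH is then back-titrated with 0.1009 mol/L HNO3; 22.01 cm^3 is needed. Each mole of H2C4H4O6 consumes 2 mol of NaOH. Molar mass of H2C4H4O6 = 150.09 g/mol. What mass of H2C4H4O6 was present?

0.568 g

Total n(NaOH) added = 0.2386 x 0.04103 = 0.009790 mol.
n(HNO3) used = 0.1009 x 0.02201 = 0.002221 mol, which equals the excess n(NaOH).
So n(NaOH) consumed by the sample = 0.009790 - 0.002221 = 0.007569 mol.
n(H2C4H4O6) = 0.007569 / 2 = 0.003784 mol.
mass = 0.003784 mol x 150.09 g/mol = 0.568 g.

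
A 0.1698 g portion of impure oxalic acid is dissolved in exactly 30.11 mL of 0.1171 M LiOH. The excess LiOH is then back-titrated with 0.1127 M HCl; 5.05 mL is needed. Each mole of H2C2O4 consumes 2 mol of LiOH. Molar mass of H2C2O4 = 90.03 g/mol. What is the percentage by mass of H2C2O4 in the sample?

78.4%

Total n(LiOH) added = 0.1171 x 0.03011 = 0.003526 mol.
n(HCl) used = 0.1127 x 0.005050 = 0.0005691 mol, which equals the excess n(LiOH).
So n(LiOH) consumed by the sample = 0.003526 - 0.0005691 = 0.002957 mol.
n(H2C2O4) = 0.002957 / 2 = 0.001478 mol.
mass H2C2O4 = 0.001478 x 90.03 = 0.1331 g, so %H2C2O4 = 0.1331/0.1698 x 100 = 78.4%.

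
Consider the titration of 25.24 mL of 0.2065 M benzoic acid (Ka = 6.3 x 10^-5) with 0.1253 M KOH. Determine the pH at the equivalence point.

n(C6H5COOH) = 0.2065 x 0.02524 = 0.005212 mol; V(KOH) at equivalence = 0.005212/0.1253 = 0.04160 L.
At equivalence all the acid is converted to C6H5COO-; total volume = 0.02524 + 0.04160 = 0.06684 L, so [C6H5COO-] = 0.005212/0.06684 = 0.07798 M.
Kb = Kw/Ka = 1.0e-14 / 6.3 x 10^-5 = 1.59e-10.
[OH^-] = sqrt(Kb x [C6H5COO-]) = sqrt(1.59e-10 x 0.07798) = 3.52e-6 M.
pOH = 5.45, so pH = 14.00 - 5.45 = 8.55.

8.55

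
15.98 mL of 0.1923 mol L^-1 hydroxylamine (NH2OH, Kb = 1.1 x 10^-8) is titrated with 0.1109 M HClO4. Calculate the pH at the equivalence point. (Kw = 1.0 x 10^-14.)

3.60

n(NH2OH) = 0.1923 x 0.01598 = 0.003073 mol; V(HClO4) at equivalence = 0.003073/0.1109 = 0.02771 L.
At equivalence the base is fully converted to NH3OH+; total volume = 0.04369 L, so [NH3OH+] = 0.003073/0.04369 = 0.07034 M.
Ka(NH3OH+) = Kw/Kb = 1.0e-14 / 1.1 x 10^-8 = 9.09e-7.
[H^+] = sqrt(Ka x [NH3OH+]) = sqrt(9.09e-7 x 0.07034) = 0.000253 M.
pH = -log(0.000253) = 3.60.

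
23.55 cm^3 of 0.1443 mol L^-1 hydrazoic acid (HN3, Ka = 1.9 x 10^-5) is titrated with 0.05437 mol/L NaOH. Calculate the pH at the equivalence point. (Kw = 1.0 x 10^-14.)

n(HN3) = 0.1443 x 0.02355 = 0.003398 mol; V(NaOH) at equivalence = 0.003398/0.05437 = 0.06250 L.
At equivalence all the acid is converted to N3-; total volume = 0.02355 + 0.06250 = 0.08605 L, so [N3-] = 0.003398/0.08605 = 0.03949 M.
Kb = Kw/Ka = 1.0e-14 / 1.9 x 10^-5 = 5.26e-10.
[OH^-] = sqrt(Kb x [N3-]) = sqrt(5.26e-10 x 0.03949) = 4.56e-6 M.
pOH = 5.34, so pH = 14.00 - 5.34 = 8.66.

8.66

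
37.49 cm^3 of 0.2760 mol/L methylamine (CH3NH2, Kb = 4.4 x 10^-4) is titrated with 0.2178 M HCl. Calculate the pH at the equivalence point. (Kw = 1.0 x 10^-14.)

5.78

n(CH3NH2) = 0.2760 x 0.03749 = 0.01035 mol; V(HCl) at equivalence = 0.01035/0.2178 = 0.04751 L.
At equivalence the base is fully converted to CH3NH3+; total volume = 0.08500 L, so [CH3NH3+] = 0.01035/0.08500 = 0.1217 M.
Ka(CH3NH3+) = Kw/Kb = 1.0e-14 / 4.4 x 10^-4 = 2.27e-11.
[H^+] = sqrt(Ka x [CH3NH3+]) = sqrt(2.27e-11 x 0.1217) = 1.66e-6 M.
pH = -log(1.66e-6) = 5.78.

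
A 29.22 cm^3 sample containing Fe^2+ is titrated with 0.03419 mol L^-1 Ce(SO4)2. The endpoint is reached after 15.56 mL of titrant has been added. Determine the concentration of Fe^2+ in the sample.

0.0182 M

n(Ce(SO4)2) = 0.03419 x 0.01556 = 0.0005320 mol.
From the balanced equation, 1 mol Ce(SO4)2 reacts with 1 mol Fe^2+, so n(Fe^2+) = 0.0005320 x 1/1 = 0.0005320 mol.
[Fe^2+] = 0.0005320 / 0.02922 L = 0.0182 M.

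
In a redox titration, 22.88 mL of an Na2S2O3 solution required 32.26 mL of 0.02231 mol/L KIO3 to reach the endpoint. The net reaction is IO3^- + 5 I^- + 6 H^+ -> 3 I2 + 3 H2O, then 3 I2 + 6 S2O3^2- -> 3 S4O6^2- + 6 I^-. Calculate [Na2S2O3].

n(KIO3) = 0.02231 x 0.03226 = 0.0007197 mol.
From the balanced equation, 1 mol KIO3 reacts with 6 mol Na2S2O3, so n(Na2S2O3) = 0.0007197 x 6/1 = 0.004318 mol.
[Na2S2O3] = 0.004318 / 0.02288 L = 0.189 M.

0.189 M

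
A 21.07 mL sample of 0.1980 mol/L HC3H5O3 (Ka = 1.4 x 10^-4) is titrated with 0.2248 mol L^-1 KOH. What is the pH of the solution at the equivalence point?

8.44

n(HC3H5O3) = 0.1980 x 0.02107 = 0.004172 mol; V(KOH) at equivalence = 0.004172/0.2248 = 0.01856 L.
At equivalence all the acid is converted to C3H5O3-; total volume = 0.02107 + 0.01856 = 0.03963 L, so [C3H5O3-] = 0.004172/0.03963 = 0.1053 M.
Kb = Kw/Ka = 1.0e-14 / 1.4 x 10^-4 = 7.14e-11.
[OH^-] = sqrt(Kb x [C3H5O3-]) = sqrt(7.14e-11 x 0.1053) = 2.74e-6 M.
pOH = 5.56, so pH = 14.00 - 5.56 = 8.44.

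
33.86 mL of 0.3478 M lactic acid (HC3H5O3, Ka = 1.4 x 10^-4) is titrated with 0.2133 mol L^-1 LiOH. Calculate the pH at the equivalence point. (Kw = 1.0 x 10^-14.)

8.49

n(HC3H5O3) = 0.3478 x 0.03386 = 0.01178 mol; V(LiOH) at equivalence = 0.01178/0.2133 = 0.05521 L.
At equivalence all the acid is converted to C3H5O3-; total volume = 0.03386 + 0.05521 = 0.08907 L, so [C3H5O3-] = 0.01178/0.08907 = 0.1322 M.
Kb = Kw/Ka = 1.0e-14 / 1.4 x 10^-4 = 7.14e-11.
[OH^-] = sqrt(Kb x [C3H5O3-]) = sqrt(7.14e-11 x 0.1322) = 3.07e-6 M.
pOH = 5.51, so pH = 14.00 - 5.51 = 8.49.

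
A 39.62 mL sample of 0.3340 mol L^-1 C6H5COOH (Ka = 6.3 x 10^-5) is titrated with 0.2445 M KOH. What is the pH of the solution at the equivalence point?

n(C6H5COOH) = 0.3340 x 0.03962 = 0.01323 mol; V(KOH) at equivalence = 0.01323/0.2445 = 0.05412 L.
At equivalence all the acid is converted to C6H5COO-; total volume = 0.03962 + 0.05412 = 0.09374 L, so [C6H5COO-] = 0.01323/0.09374 = 0.1412 M.
Kb = Kw/Ka = 1.0e-14 / 6.3 x 10^-5 = 1.59e-10.
[OH^-] = sqrt(Kb x [C6H5COO-]) = sqrt(1.59e-10 x 0.1412) = 4.73e-6 M.
pOH = 5.32, so pH = 14.00 - 5.32 = 8.68.

8.68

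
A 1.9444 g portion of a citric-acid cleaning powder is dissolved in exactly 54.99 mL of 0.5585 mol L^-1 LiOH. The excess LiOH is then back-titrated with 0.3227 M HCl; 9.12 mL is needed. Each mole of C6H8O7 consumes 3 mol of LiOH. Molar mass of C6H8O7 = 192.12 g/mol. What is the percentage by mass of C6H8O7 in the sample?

91.5%

Total n(LiOH) added = 0.5585 x 0.05499 = 0.03071 mol.
n(HCl) used = 0.3227 x 0.009120 = 0.002943 mol, which equals the excess n(LiOH).
So n(LiOH) consumed by the sample = 0.03071 - 0.002943 = 0.02777 mol.
n(C6H8O7) = 0.02777 / 3 = 0.009256 mol.
mass C6H8O7 = 0.009256 x 192.12 = 1.778 g, so %C6H8O7 = 1.778/1.9444 x 100 = 91.5%.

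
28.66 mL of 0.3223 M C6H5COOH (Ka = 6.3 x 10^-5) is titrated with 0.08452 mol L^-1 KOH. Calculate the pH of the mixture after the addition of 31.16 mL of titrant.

3.80

Initial n(C6H5COOH) = 0.3223 x 0.02866 = 0.009237 mol.
n(KOH) added = 0.08452 x 0.03116 = 0.002634 mol, converting that many moles of C6H5COOH to C6H5COO-.
Remaining n(C6H5COOH) = 0.006603 mol; n(C6H5COO-) = 0.002634 mol.
By Henderson-Hasselbalch, pH = pKa + log([A^-]/[HA]) = 4.20 + log(0.002634/0.006603) = 4.20 + (-0.40) = 3.80.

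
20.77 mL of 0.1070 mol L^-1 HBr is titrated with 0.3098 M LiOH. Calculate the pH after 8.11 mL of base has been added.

12.00

n(acid) = 0.1070 x 0.02077 = 0.002222 mol; n(LiOH) added = 0.3098 x 0.008110 = 0.002512 mol.
Base is in excess by 0.002512 - 0.002222 = 0.0002901 mol in a total volume of 0.02888 L.
[OH^-] = 0.0002901/0.02888 = 0.01004 M, so pOH = 2.00 and pH = 14.00 - 2.00 = 12.00.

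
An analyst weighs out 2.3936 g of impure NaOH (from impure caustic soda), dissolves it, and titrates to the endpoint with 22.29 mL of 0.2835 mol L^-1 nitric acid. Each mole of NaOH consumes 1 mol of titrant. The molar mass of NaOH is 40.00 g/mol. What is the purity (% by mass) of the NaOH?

10.6%

n(HNO3) = 0.2835 x 0.02229 = 0.006319 mol.
n(NaOH) = 0.006319 / 1 = 0.006319 mol.
mass of NaOH = 0.006319 x 40.00 = 0.2528 g.
% purity = 0.2528 / 2.3936 x 100 = 10.6%.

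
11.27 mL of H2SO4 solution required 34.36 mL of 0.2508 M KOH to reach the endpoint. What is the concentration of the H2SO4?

0.382 M

n(KOH) delivered = 0.2508 x 0.03436 = 0.008617 mol.
The reaction is 1 H2SO4 + 2 KOH, so n(H2SO4) = 0.008617 x 1/2 = 0.004309 mol.
[H2SO4] = 0.004309 mol / 0.01127 L = 0.382 M.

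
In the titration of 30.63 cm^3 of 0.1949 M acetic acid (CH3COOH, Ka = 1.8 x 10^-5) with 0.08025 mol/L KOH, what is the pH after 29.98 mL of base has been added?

4.57

Initial n(CH3COOH) = 0.1949 x 0.03063 = 0.005970 mol.
n(KOH) added = 0.08025 x 0.02998 = 0.002406 mol, converting that many moles of CH3COOH to CH3COO-.
Remaining n(CH3COOH) = 0.003564 mol; n(CH3COO-) = 0.002406 mol.
By Henderson-Hasselbalch, pH = pKa + log([A^-]/[HA]) = 4.74 + log(0.002406/0.003564) = 4.74 + (-0.17) = 4.57.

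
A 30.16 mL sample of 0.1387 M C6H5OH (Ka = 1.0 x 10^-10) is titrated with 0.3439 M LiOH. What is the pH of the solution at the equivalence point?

11.50

n(C6H5OH) = 0.1387 x 0.03016 = 0.004183 mol; V(LiOH) at equivalence = 0.004183/0.3439 = 0.01216 L.
At equivalence all the acid is converted to C6H5O-; total volume = 0.03016 + 0.01216 = 0.04232 L, so [C6H5O-] = 0.004183/0.04232 = 0.09884 M.
Kb = Kw/Ka = 1.0e-14 / 1.0 x 10^-10 = 0.000100.
[OH^-] = sqrt(Kb x [C6H5O-]) = sqrt(0.000100 x 0.09884) = 0.00314 M.
pOH = 2.50, so pH = 14.00 - 2.50 = 11.50.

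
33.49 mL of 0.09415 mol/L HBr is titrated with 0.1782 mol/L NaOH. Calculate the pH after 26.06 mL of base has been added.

n(acid) = 0.09415 x 0.03349 = 0.003153 mol; n(NaOH) added = 0.1782 x 0.02606 = 0.004644 mol.
Base is in excess by 0.004644 - 0.003153 = 0.001491 mol in a total volume of 0.05955 L.
[OH^-] = 0.001491/0.05955 = 0.02503 M, so pOH = 1.60 and pH = 14.00 - 1.60 = 12.40.

12.40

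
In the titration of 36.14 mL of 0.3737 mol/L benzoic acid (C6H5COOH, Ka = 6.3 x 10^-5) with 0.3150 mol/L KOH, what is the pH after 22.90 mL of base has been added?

4.26

Initial n(C6H5COOH) = 0.3737 x 0.03614 = 0.01351 mol.
n(KOH) added = 0.3150 x 0.02290 = 0.007213 mol, converting that many moles of C6H5COOH to C6H5COO-.
Remaining n(C6H5COOH) = 0.006292 mol; n(C6H5COO-) = 0.007213 mol.
By Henderson-Hasselbalch, pH = pKa + log([A^-]/[HA]) = 4.20 + log(0.007213/0.006292) = 4.20 + (+0.06) = 4.26.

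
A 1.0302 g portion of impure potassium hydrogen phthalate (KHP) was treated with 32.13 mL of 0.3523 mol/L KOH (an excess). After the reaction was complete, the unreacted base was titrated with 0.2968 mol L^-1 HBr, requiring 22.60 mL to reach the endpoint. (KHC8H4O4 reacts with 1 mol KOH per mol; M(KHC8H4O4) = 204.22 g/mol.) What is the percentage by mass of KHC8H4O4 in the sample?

Total n(KOH) added = 0.3523 x 0.03213 = 0.01132 mol.
n(HBr) used = 0.2968 x 0.02260 = 0.006708 mol, which equals the excess n(KOH).
So n(KOH) consumed by the sample = 0.01132 - 0.006708 = 0.004612 mol.
n(KHC8H4O4) = 0.004612 / 1 = 0.004612 mol.
mass KHC8H4O4 = 0.004612 x 204.22 = 0.9418 g, so %KHC8H4O4 = 0.9418/1.0302 x 100 = 91.4%.

91.4%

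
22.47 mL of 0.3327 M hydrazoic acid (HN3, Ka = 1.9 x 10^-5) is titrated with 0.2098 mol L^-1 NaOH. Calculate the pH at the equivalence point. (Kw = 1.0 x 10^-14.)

n(HN3) = 0.3327 x 0.02247 = 0.007476 mol; V(NaOH) at equivalence = 0.007476/0.2098 = 0.03563 L.
At equivalence all the acid is converted to N3-; total volume = 0.02247 + 0.03563 = 0.05810 L, so [N3-] = 0.007476/0.05810 = 0.1287 M.
Kb = Kw/Ka = 1.0e-14 / 1.9 x 10^-5 = 5.26e-10.
[OH^-] = sqrt(Kb x [N3-]) = sqrt(5.26e-10 x 0.1287) = 8.23e-6 M.
pOH = 5.08, so pH = 14.00 - 5.08 = 8.92.

8.92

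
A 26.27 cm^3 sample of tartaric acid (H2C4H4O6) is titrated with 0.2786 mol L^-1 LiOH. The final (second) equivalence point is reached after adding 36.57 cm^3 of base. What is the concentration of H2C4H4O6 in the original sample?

n(LiOH) = 0.2786 x 0.03657 = 0.01019 mol.
At the final (second) equivalence point, 2 mol OH^- react per mol H2C4H4O6, so n(H2C4H4O6) = 0.01019 / 2 = 0.005094 mol.
[H2C4H4O6] = 0.005094 / 0.02627 L = 0.194 M.

0.194 M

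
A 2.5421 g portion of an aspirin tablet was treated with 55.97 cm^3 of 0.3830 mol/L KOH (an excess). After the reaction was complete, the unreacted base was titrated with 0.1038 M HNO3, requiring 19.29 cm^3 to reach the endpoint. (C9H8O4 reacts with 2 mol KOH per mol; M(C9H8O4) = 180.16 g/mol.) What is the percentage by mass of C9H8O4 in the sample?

68.9%

Total n(KOH) added = 0.3830 x 0.05597 = 0.02144 mol.
n(HNO3) used = 0.1038 x 0.01929 = 0.002002 mol, which equals the excess n(KOH).
So n(KOH) consumed by the sample = 0.02144 - 0.002002 = 0.01943 mol.
n(C9H8O4) = 0.01943 / 2 = 0.009717 mol.
mass C9H8O4 = 0.009717 x 180.16 = 1.751 g, so %C9H8O4 = 1.751/2.5421 x 100 = 68.9%.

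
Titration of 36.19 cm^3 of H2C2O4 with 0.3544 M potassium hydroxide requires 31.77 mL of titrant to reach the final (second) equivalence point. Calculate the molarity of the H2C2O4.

n(KOH) = 0.3544 x 0.03177 = 0.01126 mol.
At the final (second) equivalence point, 2 mol OH^- react per mol H2C2O4, so n(H2C2O4) = 0.01126 / 2 = 0.005630 mol.
[H2C2O4] = 0.005630 / 0.03619 L = 0.156 M.

0.156 M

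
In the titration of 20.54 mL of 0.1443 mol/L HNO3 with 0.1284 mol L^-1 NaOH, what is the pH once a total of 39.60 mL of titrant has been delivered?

n(acid) = 0.1443 x 0.02054 = 0.002964 mol; n(NaOH) added = 0.1284 x 0.03960 = 0.005085 mol.
Base is in excess by 0.005085 - 0.002964 = 0.002121 mol in a total volume of 0.06014 L.
[OH^-] = 0.002121/0.06014 = 0.03526 M, so pOH = 1.45 and pH = 14.00 - 1.45 = 12.55.

12.55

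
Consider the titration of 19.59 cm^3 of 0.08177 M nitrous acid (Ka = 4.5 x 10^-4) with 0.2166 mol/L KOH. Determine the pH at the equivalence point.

n(HNO2) = 0.08177 x 0.01959 = 0.001602 mol; V(KOH) at equivalence = 0.001602/0.2166 = 0.007396 L.
At equivalence all the acid is converted to NO2-; total volume = 0.01959 + 0.007396 = 0.02699 L, so [NO2-] = 0.001602/0.02699 = 0.05936 M.
Kb = Kw/Ka = 1.0e-14 / 4.5 x 10^-4 = 2.22e-11.
[OH^-] = sqrt(Kb x [NO2-]) = sqrt(2.22e-11 x 0.05936) = 1.15e-6 M.
pOH = 5.94, so pH = 14.00 - 5.94 = 8.06.

8.06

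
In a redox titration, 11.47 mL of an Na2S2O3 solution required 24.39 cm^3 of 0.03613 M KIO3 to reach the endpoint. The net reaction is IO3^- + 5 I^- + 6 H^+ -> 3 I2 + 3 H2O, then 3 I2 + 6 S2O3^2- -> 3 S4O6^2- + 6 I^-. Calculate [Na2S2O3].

n(KIO3) = 0.03613 x 0.02439 = 0.0008812 mol.
From the balanced equation, 1 mol KIO3 reacts with 6 mol Na2S2O3, so n(Na2S2O3) = 0.0008812 x 6/1 = 0.005287 mol.
[Na2S2O3] = 0.005287 / 0.01147 L = 0.461 M.

0.461 M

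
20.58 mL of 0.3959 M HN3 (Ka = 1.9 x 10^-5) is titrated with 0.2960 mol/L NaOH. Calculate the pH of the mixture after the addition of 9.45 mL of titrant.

4.44

Initial n(HN3) = 0.3959 x 0.02058 = 0.008148 mol.
n(NaOH) added = 0.2960 x 0.009450 = 0.002797 mol, converting that many moles of HN3 to N3-.
Remaining n(HN3) = 0.005350 mol; n(N3-) = 0.002797 mol.
By Henderson-Hasselbalch, pH = pKa + log([A^-]/[HA]) = 4.72 + log(0.002797/0.005350) = 4.72 + (-0.28) = 4.44.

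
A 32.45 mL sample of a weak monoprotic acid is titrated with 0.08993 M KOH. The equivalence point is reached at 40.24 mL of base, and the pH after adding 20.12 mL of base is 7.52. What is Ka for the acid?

20.12 mL is half of the equivalence volume, so this is the half-equivalence point where [HA] = [A^-].
At half-equivalence pH = pKa, so pKa = 7.52.
Ka = 10^(-7.52) = 3.0 x 10^-8.

3.0 x 10^-8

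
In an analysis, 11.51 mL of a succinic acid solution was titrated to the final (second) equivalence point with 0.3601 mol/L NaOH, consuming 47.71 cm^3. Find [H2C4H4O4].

0.746 M

n(NaOH) = 0.3601 x 0.04771 = 0.01718 mol.
At the final (second) equivalence point, 2 mol OH^- react per mol H2C4H4O4, so n(H2C4H4O4) = 0.01718 / 2 = 0.008590 mol.
[H2C4H4O4] = 0.008590 / 0.01151 L = 0.746 M.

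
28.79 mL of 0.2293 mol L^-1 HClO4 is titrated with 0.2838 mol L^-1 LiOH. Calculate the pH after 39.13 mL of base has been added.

12.82

n(acid) = 0.2293 x 0.02879 = 0.006602 mol; n(LiOH) added = 0.2838 x 0.03913 = 0.01111 mol.
Base is in excess by 0.01111 - 0.006602 = 0.004504 mol in a total volume of 0.06792 L.
[OH^-] = 0.004504/0.06792 = 0.06631 M, so pOH = 1.18 and pH = 14.00 - 1.18 = 12.82.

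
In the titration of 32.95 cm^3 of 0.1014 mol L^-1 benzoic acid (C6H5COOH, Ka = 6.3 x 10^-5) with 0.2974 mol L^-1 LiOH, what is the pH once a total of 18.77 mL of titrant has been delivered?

12.64

n(acid) = 0.1014 x 0.03295 = 0.003341 mol; n(LiOH) added = 0.2974 x 0.01877 = 0.005582 mol.
Base is in excess by 0.005582 - 0.003341 = 0.002241 mol in a total volume of 0.05172 L.
[OH^-] = 0.002241/0.05172 = 0.04333 M, so pOH = 1.36 and pH = 14.00 - 1.36 = 12.64.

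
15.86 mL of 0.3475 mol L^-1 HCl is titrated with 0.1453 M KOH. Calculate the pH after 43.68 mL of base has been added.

12.15

n(acid) = 0.3475 x 0.01586 = 0.005511 mol; n(KOH) added = 0.1453 x 0.04368 = 0.006347 mol.
Base is in excess by 0.006347 - 0.005511 = 0.0008354 mol in a total volume of 0.05954 L.
[OH^-] = 0.0008354/0.05954 = 0.01403 M, so pOH = 1.85 and pH = 14.00 - 1.85 = 12.15.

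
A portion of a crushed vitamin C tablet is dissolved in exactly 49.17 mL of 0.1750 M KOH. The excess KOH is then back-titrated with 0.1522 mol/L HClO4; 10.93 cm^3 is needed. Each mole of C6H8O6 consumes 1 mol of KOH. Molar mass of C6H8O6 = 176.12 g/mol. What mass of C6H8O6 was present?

Total n(KOH) added = 0.1750 x 0.04917 = 0.008605 mol.
n(HClO4) used = 0.1522 x 0.01093 = 0.001664 mol, which equals the excess n(KOH).
So n(KOH) consumed by the sample = 0.008605 - 0.001664 = 0.006941 mol.
n(C6H8O6) = 0.006941 / 1 = 0.006941 mol.
mass = 0.006941 mol x 176.12 g/mol = 1.22 g.

1.22 g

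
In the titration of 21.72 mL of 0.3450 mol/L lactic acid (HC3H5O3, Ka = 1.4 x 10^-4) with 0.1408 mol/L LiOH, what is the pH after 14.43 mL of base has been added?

3.42

Initial n(HC3H5O3) = 0.3450 x 0.02172 = 0.007493 mol.
n(LiOH) added = 0.1408 x 0.01443 = 0.002032 mol, converting that many moles of HC3H5O3 to C3H5O3-.
Remaining n(HC3H5O3) = 0.005462 mol; n(C3H5O3-) = 0.002032 mol.
By Henderson-Hasselbalch, pH = pKa + log([A^-]/[HA]) = 3.85 + log(0.002032/0.005462) = 3.85 + (-0.43) = 3.42.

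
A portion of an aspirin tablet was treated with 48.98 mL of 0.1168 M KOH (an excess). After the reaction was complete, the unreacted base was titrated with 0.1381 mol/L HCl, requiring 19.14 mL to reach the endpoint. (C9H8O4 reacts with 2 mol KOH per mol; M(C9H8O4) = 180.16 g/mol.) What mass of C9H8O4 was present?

Total n(KOH) added = 0.1168 x 0.04898 = 0.005721 mol.
n(HCl) used = 0.1381 x 0.01914 = 0.002643 mol, which equals the excess n(KOH).
So n(KOH) consumed by the sample = 0.005721 - 0.002643 = 0.003078 mol.
n(C9H8O4) = 0.003078 / 2 = 0.001539 mol.
mass = 0.001539 mol x 180.16 g/mol = 0.277 g.

0.277 g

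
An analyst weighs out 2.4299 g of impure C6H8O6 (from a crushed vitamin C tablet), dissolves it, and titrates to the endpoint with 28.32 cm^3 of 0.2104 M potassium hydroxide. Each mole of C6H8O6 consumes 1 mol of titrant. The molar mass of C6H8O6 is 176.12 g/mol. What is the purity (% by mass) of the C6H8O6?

43.2%

n(KOH) = 0.2104 x 0.02832 = 0.005959 mol.
n(C6H8O6) = 0.005959 / 1 = 0.005959 mol.
mass of C6H8O6 = 0.005959 x 176.12 = 1.049 g.
% purity = 1.049 / 2.4299 x 100 = 43.2%.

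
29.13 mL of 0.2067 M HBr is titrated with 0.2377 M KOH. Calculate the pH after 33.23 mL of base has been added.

12.48

n(acid) = 0.2067 x 0.02913 = 0.006021 mol; n(KOH) added = 0.2377 x 0.03323 = 0.007899 mol.
Base is in excess by 0.007899 - 0.006021 = 0.001878 mol in a total volume of 0.06236 L.
[OH^-] = 0.001878/0.06236 = 0.03011 M, so pOH = 1.52 and pH = 14.00 - 1.52 = 12.48.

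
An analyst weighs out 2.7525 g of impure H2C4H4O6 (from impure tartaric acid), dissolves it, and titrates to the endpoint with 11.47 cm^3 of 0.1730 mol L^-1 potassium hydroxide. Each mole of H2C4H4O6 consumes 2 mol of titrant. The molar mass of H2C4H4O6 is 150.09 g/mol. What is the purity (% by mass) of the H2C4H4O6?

5.41%

n(KOH) = 0.1730 x 0.01147 = 0.001984 mol.
n(H2C4H4O6) = 0.001984 / 2 = 0.0009922 mol.
mass of H2C4H4O6 = 0.0009922 x 150.09 = 0.1489 g.
% purity = 0.1489 / 2.7525 x 100 = 5.41%.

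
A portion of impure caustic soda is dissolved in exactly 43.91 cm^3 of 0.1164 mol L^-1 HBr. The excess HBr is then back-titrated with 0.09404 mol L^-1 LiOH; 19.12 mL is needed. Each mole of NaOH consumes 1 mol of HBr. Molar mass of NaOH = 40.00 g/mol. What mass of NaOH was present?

Total n(HBr) added = 0.1164 x 0.04391 = 0.005111 mol.
n(LiOH) used = 0.09404 x 0.01912 = 0.001798 mol, which equals the excess n(HBr).
So n(HBr) consumed by the sample = 0.005111 - 0.001798 = 0.003313 mol.
n(NaOH) = 0.003313 / 1 = 0.003313 mol.
mass = 0.003313 mol x 40.00 g/mol = 0.133 g.

0.133 g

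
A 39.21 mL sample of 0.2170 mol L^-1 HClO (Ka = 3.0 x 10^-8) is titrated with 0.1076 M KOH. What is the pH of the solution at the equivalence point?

n(HClO) = 0.2170 x 0.03921 = 0.008509 mol; V(KOH) at equivalence = 0.008509/0.1076 = 0.07908 L.
At equivalence all the acid is converted to ClO-; total volume = 0.03921 + 0.07908 = 0.1183 L, so [ClO-] = 0.008509/0.1183 = 0.07193 M.
Kb = Kw/Ka = 1.0e-14 / 3.0 x 10^-8 = 3.33e-7.
[OH^-] = sqrt(Kb x [ClO-]) = sqrt(3.33e-7 x 0.07193) = 0.000155 M.
pOH = 3.81, so pH = 14.00 - 3.81 = 10.19.

10.19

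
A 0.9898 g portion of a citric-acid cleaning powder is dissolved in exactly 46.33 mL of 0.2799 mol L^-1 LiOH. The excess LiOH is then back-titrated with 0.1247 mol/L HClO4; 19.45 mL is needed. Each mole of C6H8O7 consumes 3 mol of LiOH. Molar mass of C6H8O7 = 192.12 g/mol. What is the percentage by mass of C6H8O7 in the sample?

68.2%

Total n(LiOH) added = 0.2799 x 0.04633 = 0.01297 mol.
n(HClO4) used = 0.1247 x 0.01945 = 0.002425 mol, which equals the excess n(LiOH).
So n(LiOH) consumed by the sample = 0.01297 - 0.002425 = 0.01054 mol.
n(C6H8O7) = 0.01054 / 3 = 0.003514 mol.
mass C6H8O7 = 0.003514 x 192.12 = 0.6751 g, so %C6H8O7 = 0.6751/0.9898 x 100 = 68.2%.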